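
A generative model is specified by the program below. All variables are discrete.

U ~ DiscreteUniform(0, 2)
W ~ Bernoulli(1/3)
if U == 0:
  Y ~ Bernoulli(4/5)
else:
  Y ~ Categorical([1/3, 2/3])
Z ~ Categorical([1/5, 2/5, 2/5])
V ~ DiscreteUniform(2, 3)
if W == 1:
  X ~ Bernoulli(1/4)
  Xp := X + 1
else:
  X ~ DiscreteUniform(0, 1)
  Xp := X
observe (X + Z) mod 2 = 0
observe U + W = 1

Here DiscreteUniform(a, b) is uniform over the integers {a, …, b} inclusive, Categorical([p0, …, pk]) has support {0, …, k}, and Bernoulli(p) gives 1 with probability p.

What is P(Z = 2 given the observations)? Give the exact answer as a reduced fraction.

Enumerate traces; 24 have nonzero weight after conditioning:
  (U=0, W=1, Y=0, Z=0, V=2, X=0) weight 1/600
  (U=0, W=1, Y=0, Z=0, V=3, X=0) weight 1/600
  (U=0, W=1, Y=0, Z=1, V=2, X=1) weight 1/900
  (U=0, W=1, Y=0, Z=1, V=3, X=1) weight 1/900
  (U=0, W=1, Y=0, Z=2, V=2, X=0) weight 1/300
  (U=0, W=1, Y=0, Z=2, V=3, X=0) weight 1/300
  (U=0, W=1, Y=1, Z=0, V=2, X=0) weight 1/150
  (U=0, W=1, Y=1, Z=0, V=3, X=0) weight 1/150
  … 16 more
Group by Z:
  weight(Z=0) = 7/180
  weight(Z=1) = 1/18
  weight(Z=2) = 7/90
Total weight = 7/180 + 1/18 + 7/90 = 31/180
P(Z=0 | obs) = 7/180 / 31/180 = 7/31
P(Z=1 | obs) = 1/18 / 31/180 = 10/31
P(Z=2 | obs) = 7/90 / 31/180 = 14/31

P(Z = 2 | obs) = 14/31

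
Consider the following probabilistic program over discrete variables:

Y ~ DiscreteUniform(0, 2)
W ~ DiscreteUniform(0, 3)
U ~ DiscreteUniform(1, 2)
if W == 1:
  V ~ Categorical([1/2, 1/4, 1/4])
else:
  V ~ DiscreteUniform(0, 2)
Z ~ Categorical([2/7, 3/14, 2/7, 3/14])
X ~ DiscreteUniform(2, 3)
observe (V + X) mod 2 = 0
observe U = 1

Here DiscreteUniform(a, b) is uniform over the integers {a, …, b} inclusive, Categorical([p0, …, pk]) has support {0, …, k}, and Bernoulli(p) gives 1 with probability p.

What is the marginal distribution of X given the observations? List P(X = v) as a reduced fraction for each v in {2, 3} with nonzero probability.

P(X=2) = 11/16, P(X=3) = 5/16

Enumerate traces; 144 have nonzero weight after conditioning:
  (Y=0, W=0, U=1, V=0, Z=0, X=2) weight 1/504
  (Y=0, W=0, U=1, V=0, Z=1, X=2) weight 1/672
  (Y=0, W=0, U=1, V=0, Z=2, X=2) weight 1/504
  (Y=0, W=0, U=1, V=0, Z=3, X=2) weight 1/672
  (Y=0, W=0, U=1, V=1, Z=0, X=3) weight 1/504
  (Y=0, W=0, U=1, V=1, Z=1, X=3) weight 1/672
  (Y=0, W=0, U=1, V=1, Z=2, X=3) weight 1/504
  (Y=0, W=0, U=1, V=1, Z=3, X=3) weight 1/672
  … 136 more
Group by X:
  weight(X=2) = 11/64
  weight(X=3) = 5/64
Total weight = 11/64 + 5/64 = 1/4
P(X=2 | obs) = 11/64 / 1/4 = 11/16
P(X=3 | obs) = 5/64 / 1/4 = 5/16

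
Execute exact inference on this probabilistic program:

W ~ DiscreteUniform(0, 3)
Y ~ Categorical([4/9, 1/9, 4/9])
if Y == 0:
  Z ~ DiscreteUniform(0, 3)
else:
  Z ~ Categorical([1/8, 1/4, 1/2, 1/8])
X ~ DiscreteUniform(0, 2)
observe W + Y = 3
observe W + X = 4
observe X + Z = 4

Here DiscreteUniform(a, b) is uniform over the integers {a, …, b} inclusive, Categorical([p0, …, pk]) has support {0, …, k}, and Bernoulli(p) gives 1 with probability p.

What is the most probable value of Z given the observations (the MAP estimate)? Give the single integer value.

Enumerate traces; 2 have nonzero weight after conditioning:
  (W=2, Y=1, Z=2, X=2) weight 1/216
  (W=3, Y=0, Z=3, X=1) weight 1/108
Group by Z:
  weight(Z=2) = 1/216
  weight(Z=3) = 1/108
Total weight = 1/216 + 1/108 = 1/72
P(Z=2 | obs) = 1/216 / 1/72 = 1/3
P(Z=3 | obs) = 1/108 / 1/72 = 2/3
argmax = 3

argmax_v P(Z = v | obs) = 3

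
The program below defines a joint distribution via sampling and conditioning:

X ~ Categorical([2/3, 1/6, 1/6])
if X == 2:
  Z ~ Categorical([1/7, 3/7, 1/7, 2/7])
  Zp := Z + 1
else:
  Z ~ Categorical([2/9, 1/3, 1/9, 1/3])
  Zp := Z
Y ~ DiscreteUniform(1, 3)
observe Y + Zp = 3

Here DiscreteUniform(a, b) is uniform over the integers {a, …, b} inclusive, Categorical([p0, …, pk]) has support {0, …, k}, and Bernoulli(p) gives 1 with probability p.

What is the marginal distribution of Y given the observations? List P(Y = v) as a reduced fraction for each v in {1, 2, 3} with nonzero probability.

P(Y=1) = 31/123, P(Y=2) = 19/41, P(Y=3) = 35/123

Enumerate traces; 8 have nonzero weight after conditioning:
  (X=0, Z=0, Y=3) weight 4/81
  (X=0, Z=1, Y=2) weight 2/27
  (X=0, Z=2, Y=1) weight 2/81
  (X=1, Z=0, Y=3) weight 1/81
  (X=1, Z=1, Y=2) weight 1/54
  (X=1, Z=2, Y=1) weight 1/162
  (X=2, Z=0, Y=2) weight 1/126
  (X=2, Z=1, Y=1) weight 1/42
Group by Y:
  weight(Y=1) = 31/567
  weight(Y=2) = 19/189
  weight(Y=3) = 5/81
Total weight = 31/567 + 19/189 + 5/81 = 41/189
P(Y=1 | obs) = 31/567 / 41/189 = 31/123
P(Y=2 | obs) = 19/189 / 41/189 = 19/41
P(Y=3 | obs) = 5/81 / 41/189 = 35/123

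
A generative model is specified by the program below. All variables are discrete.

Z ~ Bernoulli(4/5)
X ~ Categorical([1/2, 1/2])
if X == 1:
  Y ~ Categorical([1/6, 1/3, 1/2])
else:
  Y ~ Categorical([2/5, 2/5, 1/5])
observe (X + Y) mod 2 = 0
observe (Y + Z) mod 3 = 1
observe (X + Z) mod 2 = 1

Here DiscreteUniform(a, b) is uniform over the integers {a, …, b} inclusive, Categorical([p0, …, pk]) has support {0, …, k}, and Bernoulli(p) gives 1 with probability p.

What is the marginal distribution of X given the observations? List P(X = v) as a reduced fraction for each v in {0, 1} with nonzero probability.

P(X=0) = 24/29, P(X=1) = 5/29

Enumerate traces; 2 have nonzero weight after conditioning:
  (Z=0, X=1, Y=1) weight 1/30
  (Z=1, X=0, Y=0) weight 4/25
Group by X:
  weight(X=0) = 4/25
  weight(X=1) = 1/30
Total weight = 4/25 + 1/30 = 29/150
P(X=0 | obs) = 4/25 / 29/150 = 24/29
P(X=1 | obs) = 1/30 / 29/150 = 5/29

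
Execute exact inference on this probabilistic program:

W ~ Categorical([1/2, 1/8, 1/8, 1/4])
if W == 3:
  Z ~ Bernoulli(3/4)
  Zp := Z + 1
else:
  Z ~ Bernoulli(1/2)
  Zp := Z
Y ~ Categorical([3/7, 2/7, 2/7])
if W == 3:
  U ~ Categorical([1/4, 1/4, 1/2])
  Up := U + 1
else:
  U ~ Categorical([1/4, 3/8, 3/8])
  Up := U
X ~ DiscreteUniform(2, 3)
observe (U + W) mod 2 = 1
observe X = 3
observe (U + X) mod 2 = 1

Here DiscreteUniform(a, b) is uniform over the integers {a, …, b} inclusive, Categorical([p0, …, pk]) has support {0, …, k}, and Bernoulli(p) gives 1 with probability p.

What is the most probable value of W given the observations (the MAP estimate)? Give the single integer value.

Enumerate traces; 24 have nonzero weight after conditioning:
  (W=1, Z=0, Y=0, U=0, X=3) weight 3/896
  (W=1, Z=0, Y=0, U=2, X=3) weight 9/1792
  (W=1, Z=0, Y=1, U=0, X=3) weight 1/448
  (W=1, Z=0, Y=1, U=2, X=3) weight 3/896
  (W=1, Z=0, Y=2, U=0, X=3) weight 1/448
  (W=1, Z=0, Y=2, U=2, X=3) weight 3/896
  (W=1, Z=1, Y=0, U=0, X=3) weight 3/896
  (W=1, Z=1, Y=0, U=2, X=3) weight 9/1792
  (W=3, Z=0, Y=0, U=0, X=3) weight 3/896
  … 15 more
Group by W:
  weight(W=1) = 5/128
  weight(W=3) = 3/32
Total weight = 5/128 + 3/32 = 17/128
P(W=1 | obs) = 5/128 / 17/128 = 5/17
P(W=3 | obs) = 3/32 / 17/128 = 12/17
argmax = 3

argmax_v P(W = v | obs) = 3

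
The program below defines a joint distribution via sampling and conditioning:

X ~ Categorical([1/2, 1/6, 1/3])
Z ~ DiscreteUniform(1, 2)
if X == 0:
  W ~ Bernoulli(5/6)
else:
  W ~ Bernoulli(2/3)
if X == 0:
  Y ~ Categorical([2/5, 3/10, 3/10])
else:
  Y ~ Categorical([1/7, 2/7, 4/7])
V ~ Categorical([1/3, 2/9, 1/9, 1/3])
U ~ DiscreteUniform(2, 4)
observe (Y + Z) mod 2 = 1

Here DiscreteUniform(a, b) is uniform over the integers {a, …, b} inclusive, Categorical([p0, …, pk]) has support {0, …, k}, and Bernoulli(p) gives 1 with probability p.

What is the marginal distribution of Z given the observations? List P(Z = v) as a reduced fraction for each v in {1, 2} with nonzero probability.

Enumerate traces; 216 have nonzero weight after conditioning:
  (X=0, Z=1, W=0, Y=0, V=0, U=2) weight 1/540
  (X=0, Z=1, W=0, Y=0, V=0, U=3) weight 1/540
  (X=0, Z=1, W=0, Y=0, V=0, U=4) weight 1/540
  (X=0, Z=1, W=0, Y=0, V=1, U=2) weight 1/810
  (X=0, Z=1, W=0, Y=0, V=1, U=3) weight 1/810
  (X=0, Z=1, W=0, Y=0, V=1, U=4) weight 1/810
  (X=0, Z=1, W=0, Y=0, V=2, U=2) weight 1/1620
  (X=0, Z=1, W=0, Y=0, V=2, U=3) weight 1/1620
  (X=0, Z=2, W=0, Y=1, V=0, U=2) weight 1/720
  … 207 more
Group by Z:
  weight(Z=1) = 99/280
  weight(Z=2) = 41/280
Total weight = 99/280 + 41/280 = 1/2
P(Z=1 | obs) = 99/280 / 1/2 = 99/140
P(Z=2 | obs) = 41/280 / 1/2 = 41/140

P(Z=1) = 99/140, P(Z=2) = 41/140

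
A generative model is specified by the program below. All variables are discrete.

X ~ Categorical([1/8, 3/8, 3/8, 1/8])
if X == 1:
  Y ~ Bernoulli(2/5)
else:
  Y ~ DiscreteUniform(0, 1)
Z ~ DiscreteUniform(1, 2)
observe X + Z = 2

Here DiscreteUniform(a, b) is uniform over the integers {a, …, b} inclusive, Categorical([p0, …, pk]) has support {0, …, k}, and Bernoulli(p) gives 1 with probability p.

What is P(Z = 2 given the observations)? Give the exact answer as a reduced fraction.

Enumerate traces; 4 have nonzero weight after conditioning:
  (X=0, Y=0, Z=2) weight 1/32
  (X=0, Y=1, Z=2) weight 1/32
  (X=1, Y=0, Z=1) weight 9/80
  (X=1, Y=1, Z=1) weight 3/40
Group by Z:
  weight(Z=1) = 3/16
  weight(Z=2) = 1/16
Total weight = 3/16 + 1/16 = 1/4
P(Z=1 | obs) = 3/16 / 1/4 = 3/4
P(Z=2 | obs) = 1/16 / 1/4 = 1/4

P(Z = 2 | obs) = 1/4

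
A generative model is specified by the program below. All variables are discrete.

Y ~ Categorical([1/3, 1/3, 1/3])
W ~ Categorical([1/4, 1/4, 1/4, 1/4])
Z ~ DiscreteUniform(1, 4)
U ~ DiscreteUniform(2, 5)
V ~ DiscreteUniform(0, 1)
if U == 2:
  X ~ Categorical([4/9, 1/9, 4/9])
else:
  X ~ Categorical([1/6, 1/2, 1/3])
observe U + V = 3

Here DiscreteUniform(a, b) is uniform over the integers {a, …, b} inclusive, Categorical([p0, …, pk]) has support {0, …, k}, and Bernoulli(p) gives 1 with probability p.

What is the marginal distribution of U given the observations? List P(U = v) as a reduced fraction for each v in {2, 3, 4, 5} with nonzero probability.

P(U=2) = 1/2, P(U=3) = 1/2

Enumerate traces; 288 have nonzero weight after conditioning:
  (Y=0, W=0, Z=1, U=2, V=1, X=0) weight 1/864
  (Y=0, W=0, Z=1, U=2, V=1, X=1) weight 1/3456
  (Y=0, W=0, Z=1, U=2, V=1, X=2) weight 1/864
  (Y=0, W=0, Z=1, U=3, V=0, X=0) weight 1/2304
  (Y=0, W=0, Z=1, U=3, V=0, X=1) weight 1/768
  (Y=0, W=0, Z=1, U=3, V=0, X=2) weight 1/1152
  (Y=0, W=0, Z=2, U=2, V=1, X=0) weight 1/864
  (Y=0, W=0, Z=2, U=2, V=1, X=1) weight 1/3456
  … 280 more
Group by U:
  weight(U=2) = 1/8
  weight(U=3) = 1/8
Total weight = 1/8 + 1/8 = 1/4
P(U=2 | obs) = 1/8 / 1/4 = 1/2
P(U=3 | obs) = 1/8 / 1/4 = 1/2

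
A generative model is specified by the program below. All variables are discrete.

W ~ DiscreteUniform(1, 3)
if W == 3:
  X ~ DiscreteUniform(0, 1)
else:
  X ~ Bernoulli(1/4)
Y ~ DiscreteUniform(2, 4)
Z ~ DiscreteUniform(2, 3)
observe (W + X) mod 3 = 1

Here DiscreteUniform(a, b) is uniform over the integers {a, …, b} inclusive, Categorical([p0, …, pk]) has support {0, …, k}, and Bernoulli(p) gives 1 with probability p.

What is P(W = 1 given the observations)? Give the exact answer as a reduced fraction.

Enumerate traces; 12 have nonzero weight after conditioning:
  (W=1, X=0, Y=2, Z=2) weight 1/24
  (W=1, X=0, Y=2, Z=3) weight 1/24
  (W=1, X=0, Y=3, Z=2) weight 1/24
  (W=1, X=0, Y=3, Z=3) weight 1/24
  (W=1, X=0, Y=4, Z=2) weight 1/24
  (W=1, X=0, Y=4, Z=3) weight 1/24
  (W=3, X=1, Y=2, Z=2) weight 1/36
  (W=3, X=1, Y=2, Z=3) weight 1/36
  … 4 more
Group by W:
  weight(W=1) = 1/4
  weight(W=3) = 1/6
Total weight = 1/4 + 1/6 = 5/12
P(W=1 | obs) = 1/4 / 5/12 = 3/5
P(W=3 | obs) = 1/6 / 5/12 = 2/5

P(W = 1 | obs) = 3/5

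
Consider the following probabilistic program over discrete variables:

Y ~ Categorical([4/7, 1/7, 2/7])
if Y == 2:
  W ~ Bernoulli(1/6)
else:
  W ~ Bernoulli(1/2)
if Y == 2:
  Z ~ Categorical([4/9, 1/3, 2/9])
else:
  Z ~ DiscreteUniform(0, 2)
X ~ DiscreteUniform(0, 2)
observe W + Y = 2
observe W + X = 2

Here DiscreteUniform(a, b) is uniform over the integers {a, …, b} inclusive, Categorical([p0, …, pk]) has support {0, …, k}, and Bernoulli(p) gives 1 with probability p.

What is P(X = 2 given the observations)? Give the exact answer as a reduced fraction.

Enumerate traces; 6 have nonzero weight after conditioning:
  (Y=1, W=1, Z=0, X=1) weight 1/126
  (Y=1, W=1, Z=1, X=1) weight 1/126
  (Y=1, W=1, Z=2, X=1) weight 1/126
  (Y=2, W=0, Z=0, X=2) weight 20/567
  (Y=2, W=0, Z=1, X=2) weight 5/189
  (Y=2, W=0, Z=2, X=2) weight 10/567
Group by X:
  weight(X=1) = 1/42
  weight(X=2) = 5/63
Total weight = 1/42 + 5/63 = 13/126
P(X=1 | obs) = 1/42 / 13/126 = 3/13
P(X=2 | obs) = 5/63 / 13/126 = 10/13

P(X = 2 | obs) = 10/13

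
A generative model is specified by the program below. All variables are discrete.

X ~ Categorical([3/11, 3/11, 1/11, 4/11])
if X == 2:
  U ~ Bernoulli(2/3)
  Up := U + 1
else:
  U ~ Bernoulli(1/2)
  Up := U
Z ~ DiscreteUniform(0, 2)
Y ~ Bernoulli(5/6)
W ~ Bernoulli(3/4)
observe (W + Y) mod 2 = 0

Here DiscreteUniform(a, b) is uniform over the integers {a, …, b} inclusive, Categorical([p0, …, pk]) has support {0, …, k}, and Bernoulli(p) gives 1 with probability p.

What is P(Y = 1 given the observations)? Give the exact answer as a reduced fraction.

Enumerate traces; 48 have nonzero weight after conditioning:
  (X=0, U=0, Z=0, Y=0, W=0) weight 1/528
  (X=0, U=0, Z=0, Y=1, W=1) weight 5/176
  (X=0, U=0, Z=1, Y=0, W=0) weight 1/528
  (X=0, U=0, Z=1, Y=1, W=1) weight 5/176
  (X=0, U=0, Z=2, Y=0, W=0) weight 1/528
  (X=0, U=0, Z=2, Y=1, W=1) weight 5/176
  (X=0, U=1, Z=0, Y=0, W=0) weight 1/528
  (X=0, U=1, Z=0, Y=1, W=1) weight 5/176
  … 40 more
Group by Y:
  weight(Y=0) = 1/24
  weight(Y=1) = 5/8
Total weight = 1/24 + 5/8 = 2/3
P(Y=0 | obs) = 1/24 / 2/3 = 1/16
P(Y=1 | obs) = 5/8 / 2/3 = 15/16

P(Y = 1 | obs) = 15/16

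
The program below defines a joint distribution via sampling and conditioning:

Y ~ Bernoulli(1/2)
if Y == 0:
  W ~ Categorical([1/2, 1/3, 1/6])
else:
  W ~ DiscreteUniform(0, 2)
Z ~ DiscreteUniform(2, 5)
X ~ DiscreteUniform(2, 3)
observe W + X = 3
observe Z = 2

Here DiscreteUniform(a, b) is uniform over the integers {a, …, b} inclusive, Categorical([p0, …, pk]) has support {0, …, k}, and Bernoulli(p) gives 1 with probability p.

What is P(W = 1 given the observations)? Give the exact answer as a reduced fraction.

P(W = 1 | obs) = 4/9

Enumerate traces; 4 have nonzero weight after conditioning:
  (Y=0, W=0, Z=2, X=3) weight 1/32
  (Y=0, W=1, Z=2, X=2) weight 1/48
  (Y=1, W=0, Z=2, X=3) weight 1/48
  (Y=1, W=1, Z=2, X=2) weight 1/48
Group by W:
  weight(W=0) = 5/96
  weight(W=1) = 1/24
Total weight = 5/96 + 1/24 = 3/32
P(W=0 | obs) = 5/96 / 3/32 = 5/9
P(W=1 | obs) = 1/24 / 3/32 = 4/9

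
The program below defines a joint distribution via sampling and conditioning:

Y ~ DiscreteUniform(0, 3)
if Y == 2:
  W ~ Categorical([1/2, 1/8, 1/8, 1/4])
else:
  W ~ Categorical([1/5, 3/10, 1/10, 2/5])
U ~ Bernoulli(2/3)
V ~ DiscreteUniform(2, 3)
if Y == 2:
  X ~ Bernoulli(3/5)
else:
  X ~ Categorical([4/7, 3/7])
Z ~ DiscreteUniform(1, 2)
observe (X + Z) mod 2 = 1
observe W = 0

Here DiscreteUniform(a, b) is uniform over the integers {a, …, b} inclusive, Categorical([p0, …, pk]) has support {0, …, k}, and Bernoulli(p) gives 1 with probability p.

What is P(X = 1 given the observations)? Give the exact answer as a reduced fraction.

Enumerate traces; 32 have nonzero weight after conditioning:
  (Y=0, W=0, U=0, V=2, X=0, Z=1) weight 1/420
  (Y=0, W=0, U=0, V=2, X=1, Z=2) weight 1/560
  (Y=0, W=0, U=0, V=3, X=0, Z=1) weight 1/420
  (Y=0, W=0, U=0, V=3, X=1, Z=2) weight 1/560
  (Y=0, W=0, U=1, V=2, X=0, Z=1) weight 1/210
  (Y=0, W=0, U=1, V=2, X=1, Z=2) weight 1/280
  (Y=0, W=0, U=1, V=3, X=0, Z=1) weight 1/210
  (Y=0, W=0, U=1, V=3, X=1, Z=2) weight 1/280
  … 24 more
Group by X:
  weight(X=0) = 19/280
  weight(X=1) = 39/560
Total weight = 19/280 + 39/560 = 11/80
P(X=0 | obs) = 19/280 / 11/80 = 38/77
P(X=1 | obs) = 39/560 / 11/80 = 39/77

P(X = 1 | obs) = 39/77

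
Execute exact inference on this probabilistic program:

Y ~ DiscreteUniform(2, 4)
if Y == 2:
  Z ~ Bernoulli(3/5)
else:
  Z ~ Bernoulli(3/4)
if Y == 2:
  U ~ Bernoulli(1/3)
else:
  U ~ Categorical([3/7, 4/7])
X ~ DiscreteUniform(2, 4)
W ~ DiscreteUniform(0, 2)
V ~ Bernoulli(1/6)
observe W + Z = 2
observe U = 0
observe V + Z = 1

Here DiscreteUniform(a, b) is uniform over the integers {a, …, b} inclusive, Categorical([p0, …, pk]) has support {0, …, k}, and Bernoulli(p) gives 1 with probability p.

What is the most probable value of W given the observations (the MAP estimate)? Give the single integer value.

argmax_v P(W = v | obs) = 1

Enumerate traces; 18 have nonzero weight after conditioning:
  (Y=2, Z=0, U=0, X=2, W=2, V=1) weight 2/1215
  (Y=2, Z=0, U=0, X=3, W=2, V=1) weight 2/1215
  (Y=2, Z=0, U=0, X=4, W=2, V=1) weight 2/1215
  (Y=2, Z=1, U=0, X=2, W=1, V=0) weight 1/81
  (Y=2, Z=1, U=0, X=3, W=1, V=0) weight 1/81
  (Y=2, Z=1, U=0, X=4, W=1, V=0) weight 1/81
  (Y=3, Z=0, U=0, X=2, W=2, V=1) weight 1/1512
  (Y=3, Z=0, U=0, X=3, W=2, V=1) weight 1/1512
  … 10 more
Group by W:
  weight(W=1) = 73/756
  weight(W=2) = 101/11340
Total weight = 73/756 + 101/11340 = 299/2835
P(W=1 | obs) = 73/756 / 299/2835 = 1095/1196
P(W=2 | obs) = 101/11340 / 299/2835 = 101/1196
argmax = 1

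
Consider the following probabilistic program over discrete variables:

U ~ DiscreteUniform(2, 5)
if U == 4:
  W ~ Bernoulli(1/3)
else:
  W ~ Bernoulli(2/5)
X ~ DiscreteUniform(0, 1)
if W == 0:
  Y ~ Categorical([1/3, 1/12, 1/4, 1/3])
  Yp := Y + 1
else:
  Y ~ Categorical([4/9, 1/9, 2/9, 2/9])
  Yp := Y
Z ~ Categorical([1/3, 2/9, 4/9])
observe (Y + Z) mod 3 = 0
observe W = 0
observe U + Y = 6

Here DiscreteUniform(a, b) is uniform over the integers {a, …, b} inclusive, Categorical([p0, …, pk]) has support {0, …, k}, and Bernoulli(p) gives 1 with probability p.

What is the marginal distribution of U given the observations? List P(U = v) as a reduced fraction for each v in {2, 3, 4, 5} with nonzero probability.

P(U=3) = 9/17, P(U=4) = 5/17, P(U=5) = 3/17

Enumerate traces; 6 have nonzero weight after conditioning:
  (U=3, W=0, X=0, Y=3, Z=0) weight 1/120
  (U=3, W=0, X=1, Y=3, Z=0) weight 1/120
  (U=4, W=0, X=0, Y=2, Z=1) weight 1/216
  (U=4, W=0, X=1, Y=2, Z=1) weight 1/216
  (U=5, W=0, X=0, Y=1, Z=2) weight 1/360
  (U=5, W=0, X=1, Y=1, Z=2) weight 1/360
Group by U:
  weight(U=3) = 1/60
  weight(U=4) = 1/108
  weight(U=5) = 1/180
Total weight = 1/60 + 1/108 + 1/180 = 17/540
P(U=3 | obs) = 1/60 / 17/540 = 9/17
P(U=4 | obs) = 1/108 / 17/540 = 5/17
P(U=5 | obs) = 1/180 / 17/540 = 3/17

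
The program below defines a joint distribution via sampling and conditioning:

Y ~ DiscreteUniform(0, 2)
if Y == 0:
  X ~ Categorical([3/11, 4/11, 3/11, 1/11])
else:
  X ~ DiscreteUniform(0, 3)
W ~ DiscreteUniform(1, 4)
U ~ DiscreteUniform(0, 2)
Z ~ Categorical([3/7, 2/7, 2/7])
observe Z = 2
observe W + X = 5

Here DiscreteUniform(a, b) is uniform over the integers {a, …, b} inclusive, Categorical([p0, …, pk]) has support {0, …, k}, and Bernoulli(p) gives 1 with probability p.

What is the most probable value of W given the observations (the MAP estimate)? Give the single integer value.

Enumerate traces; 27 have nonzero weight after conditioning:
  (Y=0, X=1, W=4, U=0, Z=2) weight 2/693
  (Y=0, X=1, W=4, U=1, Z=2) weight 2/693
  (Y=0, X=1, W=4, U=2, Z=2) weight 2/693
  (Y=0, X=2, W=3, U=0, Z=2) weight 1/462
  (Y=0, X=2, W=3, U=1, Z=2) weight 1/462
  (Y=0, X=2, W=3, U=2, Z=2) weight 1/462
  (Y=0, X=3, W=2, U=0, Z=2) weight 1/1386
  (Y=0, X=3, W=2, U=1, Z=2) weight 1/1386
  … 19 more
Group by W:
  weight(W=2) = 13/924
  weight(W=3) = 17/924
  weight(W=4) = 19/924
Total weight = 13/924 + 17/924 + 19/924 = 7/132
P(W=2 | obs) = 13/924 / 7/132 = 13/49
P(W=3 | obs) = 17/924 / 7/132 = 17/49
P(W=4 | obs) = 19/924 / 7/132 = 19/49
argmax = 4

argmax_v P(W = v | obs) = 4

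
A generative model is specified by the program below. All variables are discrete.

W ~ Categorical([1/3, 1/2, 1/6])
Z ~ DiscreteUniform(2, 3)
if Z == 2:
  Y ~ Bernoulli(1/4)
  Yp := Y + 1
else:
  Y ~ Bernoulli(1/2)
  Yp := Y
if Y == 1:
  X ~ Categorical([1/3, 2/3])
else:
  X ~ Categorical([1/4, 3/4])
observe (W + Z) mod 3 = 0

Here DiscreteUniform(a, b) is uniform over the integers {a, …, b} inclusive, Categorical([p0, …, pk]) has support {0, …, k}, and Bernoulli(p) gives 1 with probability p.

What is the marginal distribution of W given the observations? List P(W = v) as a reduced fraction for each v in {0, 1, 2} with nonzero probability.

P(W=0) = 2/5, P(W=1) = 3/5

Enumerate traces; 8 have nonzero weight after conditioning:
  (W=0, Z=3, Y=0, X=0) weight 1/48
  (W=0, Z=3, Y=0, X=1) weight 1/16
  (W=0, Z=3, Y=1, X=0) weight 1/36
  (W=0, Z=3, Y=1, X=1) weight 1/18
  (W=1, Z=2, Y=0, X=0) weight 3/64
  (W=1, Z=2, Y=0, X=1) weight 9/64
  (W=1, Z=2, Y=1, X=0) weight 1/48
  (W=1, Z=2, Y=1, X=1) weight 1/24
Group by W:
  weight(W=0) = 1/6
  weight(W=1) = 1/4
Total weight = 1/6 + 1/4 = 5/12
P(W=0 | obs) = 1/6 / 5/12 = 2/5
P(W=1 | obs) = 1/4 / 5/12 = 3/5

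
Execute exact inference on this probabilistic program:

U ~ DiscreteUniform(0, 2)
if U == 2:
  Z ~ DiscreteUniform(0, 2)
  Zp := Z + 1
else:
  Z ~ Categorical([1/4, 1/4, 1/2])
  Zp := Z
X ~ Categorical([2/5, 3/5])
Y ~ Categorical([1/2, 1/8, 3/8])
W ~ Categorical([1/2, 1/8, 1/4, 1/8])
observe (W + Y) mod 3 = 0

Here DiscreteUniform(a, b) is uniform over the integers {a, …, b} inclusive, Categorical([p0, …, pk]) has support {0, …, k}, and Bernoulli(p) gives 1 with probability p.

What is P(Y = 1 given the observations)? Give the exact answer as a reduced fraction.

Enumerate traces; 72 have nonzero weight after conditioning:
  (U=0, Z=0, X=0, Y=0, W=0) weight 1/120
  (U=0, Z=0, X=0, Y=0, W=3) weight 1/480
  (U=0, Z=0, X=0, Y=1, W=2) weight 1/960
  (U=0, Z=0, X=0, Y=2, W=1) weight 1/640
  (U=0, Z=0, X=1, Y=0, W=0) weight 1/80
  (U=0, Z=0, X=1, Y=0, W=3) weight 1/320
  (U=0, Z=0, X=1, Y=1, W=2) weight 1/640
  (U=0, Z=0, X=1, Y=2, W=1) weight 3/1280
  … 64 more
Group by Y:
  weight(Y=0) = 5/16
  weight(Y=1) = 1/32
  weight(Y=2) = 3/64
Total weight = 5/16 + 1/32 + 3/64 = 25/64
P(Y=0 | obs) = 5/16 / 25/64 = 4/5
P(Y=1 | obs) = 1/32 / 25/64 = 2/25
P(Y=2 | obs) = 3/64 / 25/64 = 3/25

P(Y = 1 | obs) = 2/25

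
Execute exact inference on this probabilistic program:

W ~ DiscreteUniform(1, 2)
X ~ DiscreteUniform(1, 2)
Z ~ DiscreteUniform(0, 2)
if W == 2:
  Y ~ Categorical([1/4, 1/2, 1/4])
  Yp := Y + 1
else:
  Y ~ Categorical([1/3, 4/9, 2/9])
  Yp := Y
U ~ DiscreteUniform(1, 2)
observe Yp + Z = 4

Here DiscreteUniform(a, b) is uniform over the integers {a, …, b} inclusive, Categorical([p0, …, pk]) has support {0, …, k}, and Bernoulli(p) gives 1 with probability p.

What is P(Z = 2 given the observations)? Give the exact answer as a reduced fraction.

P(Z = 2 | obs) = 26/35

Enumerate traces; 12 have nonzero weight after conditioning:
  (W=1, X=1, Z=2, Y=2, U=1) weight 1/108
  (W=1, X=1, Z=2, Y=2, U=2) weight 1/108
  (W=1, X=2, Z=2, Y=2, U=1) weight 1/108
  (W=1, X=2, Z=2, Y=2, U=2) weight 1/108
  (W=2, X=1, Z=1, Y=2, U=1) weight 1/96
  (W=2, X=1, Z=1, Y=2, U=2) weight 1/96
  (W=2, X=1, Z=2, Y=1, U=1) weight 1/48
  (W=2, X=1, Z=2, Y=1, U=2) weight 1/48
  … 4 more
Group by Z:
  weight(Z=1) = 1/24
  weight(Z=2) = 13/108
Total weight = 1/24 + 13/108 = 35/216
P(Z=1 | obs) = 1/24 / 35/216 = 9/35
P(Z=2 | obs) = 13/108 / 35/216 = 26/35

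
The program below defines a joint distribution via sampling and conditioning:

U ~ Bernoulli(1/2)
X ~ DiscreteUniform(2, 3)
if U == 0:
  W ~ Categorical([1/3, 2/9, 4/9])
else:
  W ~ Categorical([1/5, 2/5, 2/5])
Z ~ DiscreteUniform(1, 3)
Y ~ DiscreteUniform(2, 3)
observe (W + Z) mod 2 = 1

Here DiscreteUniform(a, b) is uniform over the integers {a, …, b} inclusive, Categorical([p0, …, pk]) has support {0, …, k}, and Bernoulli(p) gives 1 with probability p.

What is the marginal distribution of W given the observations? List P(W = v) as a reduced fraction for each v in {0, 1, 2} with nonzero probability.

P(W=0) = 6/19, P(W=1) = 7/38, P(W=2) = 1/2

Enumerate traces; 40 have nonzero weight after conditioning:
  (U=0, X=2, W=0, Z=1, Y=2) weight 1/72
  (U=0, X=2, W=0, Z=1, Y=3) weight 1/72
  (U=0, X=2, W=0, Z=3, Y=2) weight 1/72
  (U=0, X=2, W=0, Z=3, Y=3) weight 1/72
  (U=0, X=2, W=1, Z=2, Y=2) weight 1/108
  (U=0, X=2, W=1, Z=2, Y=3) weight 1/108
  (U=0, X=2, W=2, Z=1, Y=2) weight 1/54
  (U=0, X=2, W=2, Z=1, Y=3) weight 1/54
  … 32 more
Group by W:
  weight(W=0) = 8/45
  weight(W=1) = 14/135
  weight(W=2) = 38/135
Total weight = 8/45 + 14/135 + 38/135 = 76/135
P(W=0 | obs) = 8/45 / 76/135 = 6/19
P(W=1 | obs) = 14/135 / 76/135 = 7/38
P(W=2 | obs) = 38/135 / 76/135 = 1/2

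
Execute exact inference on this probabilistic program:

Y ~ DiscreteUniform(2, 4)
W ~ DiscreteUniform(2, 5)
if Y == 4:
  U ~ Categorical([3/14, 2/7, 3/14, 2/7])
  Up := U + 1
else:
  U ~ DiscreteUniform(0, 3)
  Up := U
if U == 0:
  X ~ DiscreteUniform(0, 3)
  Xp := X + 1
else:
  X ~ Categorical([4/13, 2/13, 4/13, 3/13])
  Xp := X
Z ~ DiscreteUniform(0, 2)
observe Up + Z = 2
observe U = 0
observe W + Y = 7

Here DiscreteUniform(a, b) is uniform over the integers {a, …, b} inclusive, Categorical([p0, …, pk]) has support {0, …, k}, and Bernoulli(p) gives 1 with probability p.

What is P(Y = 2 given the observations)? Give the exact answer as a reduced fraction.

P(Y = 2 | obs) = 7/20

Enumerate traces; 12 have nonzero weight after conditioning:
  (Y=2, W=5, U=0, X=0, Z=2) weight 1/576
  (Y=2, W=5, U=0, X=1, Z=2) weight 1/576
  (Y=2, W=5, U=0, X=2, Z=2) weight 1/576
  (Y=2, W=5, U=0, X=3, Z=2) weight 1/576
  (Y=3, W=4, U=0, X=0, Z=2) weight 1/576
  (Y=3, W=4, U=0, X=1, Z=2) weight 1/576
  (Y=3, W=4, U=0, X=2, Z=2) weight 1/576
  (Y=3, W=4, U=0, X=3, Z=2) weight 1/576
  (Y=4, W=3, U=0, X=0, Z=1) weight 1/672
  … 3 more
Group by Y:
  weight(Y=2) = 1/144
  weight(Y=3) = 1/144
  weight(Y=4) = 1/168
Total weight = 1/144 + 1/144 + 1/168 = 5/252
P(Y=2 | obs) = 1/144 / 5/252 = 7/20
P(Y=3 | obs) = 1/144 / 5/252 = 7/20
P(Y=4 | obs) = 1/168 / 5/252 = 3/10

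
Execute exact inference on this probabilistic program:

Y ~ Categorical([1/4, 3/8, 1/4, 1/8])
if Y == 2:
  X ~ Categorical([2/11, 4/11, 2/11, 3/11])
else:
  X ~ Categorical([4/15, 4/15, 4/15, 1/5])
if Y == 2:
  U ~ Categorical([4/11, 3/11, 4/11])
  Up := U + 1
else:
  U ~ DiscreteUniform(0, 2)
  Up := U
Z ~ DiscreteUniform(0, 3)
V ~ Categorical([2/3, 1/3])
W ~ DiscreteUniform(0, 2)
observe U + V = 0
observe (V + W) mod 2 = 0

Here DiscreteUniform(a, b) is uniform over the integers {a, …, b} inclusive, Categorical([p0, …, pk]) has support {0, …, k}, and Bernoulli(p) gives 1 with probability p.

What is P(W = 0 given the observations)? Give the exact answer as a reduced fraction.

P(W = 0 | obs) = 1/2

Enumerate traces; 128 have nonzero weight after conditioning:
  (Y=0, X=0, U=0, Z=0, V=0, W=0) weight 1/810
  (Y=0, X=0, U=0, Z=0, V=0, W=2) weight 1/810
  (Y=0, X=0, U=0, Z=1, V=0, W=0) weight 1/810
  (Y=0, X=0, U=0, Z=1, V=0, W=2) weight 1/810
  (Y=0, X=0, U=0, Z=2, V=0, W=0) weight 1/810
  (Y=0, X=0, U=0, Z=2, V=0, W=2) weight 1/810
  (Y=0, X=0, U=0, Z=3, V=0, W=0) weight 1/810
  (Y=0, X=0, U=0, Z=3, V=0, W=2) weight 1/810
  … 120 more
Group by W:
  weight(W=0) = 5/66
  weight(W=2) = 5/66
Total weight = 5/66 + 5/66 = 5/33
P(W=0 | obs) = 5/66 / 5/33 = 1/2
P(W=2 | obs) = 5/66 / 5/33 = 1/2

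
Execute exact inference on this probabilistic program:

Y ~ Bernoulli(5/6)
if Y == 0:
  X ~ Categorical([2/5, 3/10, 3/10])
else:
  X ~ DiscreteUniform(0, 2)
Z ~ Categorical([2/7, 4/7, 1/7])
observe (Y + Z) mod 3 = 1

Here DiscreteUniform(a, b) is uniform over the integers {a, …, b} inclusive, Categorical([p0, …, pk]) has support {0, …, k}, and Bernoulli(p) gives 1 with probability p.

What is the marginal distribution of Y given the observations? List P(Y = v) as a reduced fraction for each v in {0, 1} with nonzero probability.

P(Y=0) = 2/7, P(Y=1) = 5/7

Enumerate traces; 6 have nonzero weight after conditioning:
  (Y=0, X=0, Z=1) weight 4/105
  (Y=0, X=1, Z=1) weight 1/35
  (Y=0, X=2, Z=1) weight 1/35
  (Y=1, X=0, Z=0) weight 5/63
  (Y=1, X=1, Z=0) weight 5/63
  (Y=1, X=2, Z=0) weight 5/63
Group by Y:
  weight(Y=0) = 2/21
  weight(Y=1) = 5/21
Total weight = 2/21 + 5/21 = 1/3
P(Y=0 | obs) = 2/21 / 1/3 = 2/7
P(Y=1 | obs) = 5/21 / 1/3 = 5/7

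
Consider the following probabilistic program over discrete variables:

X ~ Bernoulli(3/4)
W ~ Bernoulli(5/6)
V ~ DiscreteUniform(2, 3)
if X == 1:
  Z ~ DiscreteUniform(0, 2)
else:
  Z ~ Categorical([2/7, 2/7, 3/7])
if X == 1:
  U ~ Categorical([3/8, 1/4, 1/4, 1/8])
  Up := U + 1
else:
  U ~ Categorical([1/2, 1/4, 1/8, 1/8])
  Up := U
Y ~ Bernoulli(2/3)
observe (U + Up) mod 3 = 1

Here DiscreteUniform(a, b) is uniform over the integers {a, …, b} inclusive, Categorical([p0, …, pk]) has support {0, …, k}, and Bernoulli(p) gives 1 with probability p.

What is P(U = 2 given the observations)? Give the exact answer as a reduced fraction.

Enumerate traces; 72 have nonzero weight after conditioning:
  (X=0, W=0, V=2, Z=0, U=2, Y=0) weight 1/4032
  (X=0, W=0, V=2, Z=0, U=2, Y=1) weight 1/2016
  (X=0, W=0, V=2, Z=1, U=2, Y=0) weight 1/4032
  (X=0, W=0, V=2, Z=1, U=2, Y=1) weight 1/2016
  (X=0, W=0, V=2, Z=2, U=2, Y=0) weight 1/2688
  (X=0, W=0, V=2, Z=2, U=2, Y=1) weight 1/1344
  (X=0, W=0, V=3, Z=0, U=2, Y=0) weight 1/4032
  (X=0, W=0, V=3, Z=0, U=2, Y=1) weight 1/2016
  (X=1, W=0, V=2, Z=0, U=0, Y=0) weight 1/384
  (X=1, W=0, V=2, Z=0, U=3, Y=0) weight 1/1152
  … 62 more
Group by U:
  weight(U=0) = 9/32
  weight(U=2) = 1/32
  weight(U=3) = 3/32
Total weight = 9/32 + 1/32 + 3/32 = 13/32
P(U=0 | obs) = 9/32 / 13/32 = 9/13
P(U=2 | obs) = 1/32 / 13/32 = 1/13
P(U=3 | obs) = 3/32 / 13/32 = 3/13

P(U = 2 | obs) = 1/13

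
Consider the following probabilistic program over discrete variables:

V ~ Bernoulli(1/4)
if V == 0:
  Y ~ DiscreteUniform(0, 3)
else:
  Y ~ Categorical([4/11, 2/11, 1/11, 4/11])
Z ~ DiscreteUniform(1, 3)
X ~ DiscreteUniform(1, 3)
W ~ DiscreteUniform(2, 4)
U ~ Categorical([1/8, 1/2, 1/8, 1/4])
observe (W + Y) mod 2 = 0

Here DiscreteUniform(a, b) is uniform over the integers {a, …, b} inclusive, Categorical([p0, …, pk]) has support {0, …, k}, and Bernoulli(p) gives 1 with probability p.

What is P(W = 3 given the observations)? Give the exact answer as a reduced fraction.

P(W = 3 | obs) = 45/131

Enumerate traces; 432 have nonzero weight after conditioning:
  (V=0, Y=0, Z=1, X=1, W=2, U=0) weight 1/1152
  (V=0, Y=0, Z=1, X=1, W=2, U=1) weight 1/288
  (V=0, Y=0, Z=1, X=1, W=2, U=2) weight 1/1152
  (V=0, Y=0, Z=1, X=1, W=2, U=3) weight 1/576
  (V=0, Y=0, Z=1, X=1, W=4, U=0) weight 1/1152
  (V=0, Y=0, Z=1, X=1, W=4, U=1) weight 1/288
  (V=0, Y=0, Z=1, X=1, W=4, U=2) weight 1/1152
  (V=0, Y=0, Z=1, X=1, W=4, U=3) weight 1/576
  (V=0, Y=1, Z=1, X=1, W=3, U=0) weight 1/1152
  … 423 more
Group by W:
  weight(W=2) = 43/264
  weight(W=3) = 15/88
  weight(W=4) = 43/264
Total weight = 43/264 + 15/88 + 43/264 = 131/264
P(W=2 | obs) = 43/264 / 131/264 = 43/131
P(W=3 | obs) = 15/88 / 131/264 = 45/131
P(W=4 | obs) = 43/264 / 131/264 = 43/131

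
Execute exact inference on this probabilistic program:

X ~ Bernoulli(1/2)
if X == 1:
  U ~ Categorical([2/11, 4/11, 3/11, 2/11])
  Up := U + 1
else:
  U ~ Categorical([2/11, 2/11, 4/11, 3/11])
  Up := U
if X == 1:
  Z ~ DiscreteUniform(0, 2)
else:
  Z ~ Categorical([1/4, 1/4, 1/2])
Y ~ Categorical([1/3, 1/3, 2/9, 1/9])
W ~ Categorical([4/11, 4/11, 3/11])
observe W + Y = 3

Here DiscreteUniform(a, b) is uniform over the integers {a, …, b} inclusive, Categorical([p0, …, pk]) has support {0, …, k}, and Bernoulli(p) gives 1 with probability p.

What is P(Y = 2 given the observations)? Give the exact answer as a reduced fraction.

P(Y = 2 | obs) = 8/21

Enumerate traces; 72 have nonzero weight after conditioning:
  (X=0, U=0, Z=0, Y=1, W=2) weight 1/484
  (X=0, U=0, Z=0, Y=2, W=1) weight 2/1089
  (X=0, U=0, Z=0, Y=3, W=0) weight 1/1089
  (X=0, U=0, Z=1, Y=1, W=2) weight 1/484
  (X=0, U=0, Z=1, Y=2, W=1) weight 2/1089
  (X=0, U=0, Z=1, Y=3, W=0) weight 1/1089
  (X=0, U=0, Z=2, Y=1, W=2) weight 1/242
  (X=0, U=0, Z=2, Y=2, W=1) weight 4/1089
  … 64 more
Group by Y:
  weight(Y=1) = 1/11
  weight(Y=2) = 8/99
  weight(Y=3) = 4/99
Total weight = 1/11 + 8/99 + 4/99 = 7/33
P(Y=1 | obs) = 1/11 / 7/33 = 3/7
P(Y=2 | obs) = 8/99 / 7/33 = 8/21
P(Y=3 | obs) = 4/99 / 7/33 = 4/21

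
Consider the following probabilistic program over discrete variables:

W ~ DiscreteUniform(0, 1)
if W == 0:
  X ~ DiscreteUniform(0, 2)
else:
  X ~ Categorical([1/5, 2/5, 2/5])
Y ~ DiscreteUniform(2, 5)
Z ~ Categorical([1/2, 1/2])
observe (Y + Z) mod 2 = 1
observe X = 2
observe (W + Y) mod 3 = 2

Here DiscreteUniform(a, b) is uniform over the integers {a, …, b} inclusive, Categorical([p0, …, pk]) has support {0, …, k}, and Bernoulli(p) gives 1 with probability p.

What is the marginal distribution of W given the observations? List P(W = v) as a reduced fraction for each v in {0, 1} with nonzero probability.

Enumerate traces; 3 have nonzero weight after conditioning:
  (W=0, X=2, Y=2, Z=1) weight 1/48
  (W=0, X=2, Y=5, Z=0) weight 1/48
  (W=1, X=2, Y=4, Z=1) weight 1/40
Group by W:
  weight(W=0) = 1/24
  weight(W=1) = 1/40
Total weight = 1/24 + 1/40 = 1/15
P(W=0 | obs) = 1/24 / 1/15 = 5/8
P(W=1 | obs) = 1/40 / 1/15 = 3/8

P(W=0) = 5/8, P(W=1) = 3/8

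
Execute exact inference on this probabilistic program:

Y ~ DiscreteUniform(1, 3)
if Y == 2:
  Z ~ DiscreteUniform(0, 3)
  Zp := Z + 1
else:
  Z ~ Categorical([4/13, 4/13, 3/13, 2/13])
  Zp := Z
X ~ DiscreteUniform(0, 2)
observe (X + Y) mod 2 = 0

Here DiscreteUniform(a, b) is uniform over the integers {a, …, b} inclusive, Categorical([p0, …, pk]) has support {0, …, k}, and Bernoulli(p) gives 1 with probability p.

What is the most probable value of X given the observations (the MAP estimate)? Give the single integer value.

argmax_v P(X = v | obs) = 1

Enumerate traces; 16 have nonzero weight after conditioning:
  (Y=1, Z=0, X=1) weight 4/117
  (Y=1, Z=1, X=1) weight 4/117
  (Y=1, Z=2, X=1) weight 1/39
  (Y=1, Z=3, X=1) weight 2/117
  (Y=2, Z=0, X=0) weight 1/36
  (Y=2, Z=0, X=2) weight 1/36
  (Y=2, Z=1, X=0) weight 1/36
  (Y=2, Z=1, X=2) weight 1/36
  … 8 more
Group by X:
  weight(X=0) = 1/9
  weight(X=1) = 2/9
  weight(X=2) = 1/9
Total weight = 1/9 + 2/9 + 1/9 = 4/9
P(X=0 | obs) = 1/9 / 4/9 = 1/4
P(X=1 | obs) = 2/9 / 4/9 = 1/2
P(X=2 | obs) = 1/9 / 4/9 = 1/4
argmax = 1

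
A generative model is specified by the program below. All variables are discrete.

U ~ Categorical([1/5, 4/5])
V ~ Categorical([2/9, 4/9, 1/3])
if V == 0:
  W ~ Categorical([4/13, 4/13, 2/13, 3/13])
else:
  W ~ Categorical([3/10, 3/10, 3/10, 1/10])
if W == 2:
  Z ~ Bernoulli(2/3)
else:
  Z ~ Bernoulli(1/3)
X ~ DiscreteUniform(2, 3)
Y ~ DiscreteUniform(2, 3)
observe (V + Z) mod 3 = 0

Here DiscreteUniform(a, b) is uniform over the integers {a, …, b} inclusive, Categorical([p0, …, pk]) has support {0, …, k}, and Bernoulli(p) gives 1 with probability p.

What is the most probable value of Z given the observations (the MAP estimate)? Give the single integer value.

argmax_v P(Z = v | obs) = 1

Enumerate traces; 64 have nonzero weight after conditioning:
  (U=0, V=0, W=0, Z=0, X=2, Y=2) weight 4/1755
  (U=0, V=0, W=0, Z=0, X=2, Y=3) weight 4/1755
  (U=0, V=0, W=0, Z=0, X=3, Y=2) weight 4/1755
  (U=0, V=0, W=0, Z=0, X=3, Y=3) weight 4/1755
  (U=0, V=0, W=1, Z=0, X=2, Y=2) weight 4/1755
  (U=0, V=0, W=1, Z=0, X=2, Y=3) weight 4/1755
  (U=0, V=0, W=1, Z=0, X=3, Y=2) weight 4/1755
  (U=0, V=0, W=1, Z=0, X=3, Y=3) weight 4/1755
  (U=0, V=2, W=0, Z=1, X=2, Y=2) weight 1/600
  … 55 more
Group by Z:
  weight(Z=0) = 16/117
  weight(Z=1) = 13/90
Total weight = 16/117 + 13/90 = 329/1170
P(Z=0 | obs) = 16/117 / 329/1170 = 160/329
P(Z=1 | obs) = 13/90 / 329/1170 = 169/329
argmax = 1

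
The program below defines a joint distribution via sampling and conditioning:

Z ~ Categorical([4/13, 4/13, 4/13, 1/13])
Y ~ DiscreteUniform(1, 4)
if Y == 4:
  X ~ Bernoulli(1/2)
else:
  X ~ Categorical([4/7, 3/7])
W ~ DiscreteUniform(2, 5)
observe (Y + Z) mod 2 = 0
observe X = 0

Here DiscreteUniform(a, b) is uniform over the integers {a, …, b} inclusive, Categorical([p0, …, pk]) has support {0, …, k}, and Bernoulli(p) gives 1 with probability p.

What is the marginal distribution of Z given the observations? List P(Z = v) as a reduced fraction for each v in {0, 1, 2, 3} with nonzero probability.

P(Z=0) = 3/10, P(Z=1) = 8/25, P(Z=2) = 3/10, P(Z=3) = 2/25

Enumerate traces; 32 have nonzero weight after conditioning:
  (Z=0, Y=2, X=0, W=2) weight 1/91
  (Z=0, Y=2, X=0, W=3) weight 1/91
  (Z=0, Y=2, X=0, W=4) weight 1/91
  (Z=0, Y=2, X=0, W=5) weight 1/91
  (Z=0, Y=4, X=0, W=2) weight 1/104
  (Z=0, Y=4, X=0, W=3) weight 1/104
  (Z=0, Y=4, X=0, W=4) weight 1/104
  (Z=0, Y=4, X=0, W=5) weight 1/104
  (Z=1, Y=1, X=0, W=2) weight 1/91
  (Z=2, Y=2, X=0, W=2) weight 1/91
  … 22 more
Group by Z:
  weight(Z=0) = 15/182
  weight(Z=1) = 8/91
  weight(Z=2) = 15/182
  weight(Z=3) = 2/91
Total weight = 15/182 + 8/91 + 15/182 + 2/91 = 25/91
P(Z=0 | obs) = 15/182 / 25/91 = 3/10
P(Z=1 | obs) = 8/91 / 25/91 = 8/25
P(Z=2 | obs) = 15/182 / 25/91 = 3/10
P(Z=3 | obs) = 2/91 / 25/91 = 2/25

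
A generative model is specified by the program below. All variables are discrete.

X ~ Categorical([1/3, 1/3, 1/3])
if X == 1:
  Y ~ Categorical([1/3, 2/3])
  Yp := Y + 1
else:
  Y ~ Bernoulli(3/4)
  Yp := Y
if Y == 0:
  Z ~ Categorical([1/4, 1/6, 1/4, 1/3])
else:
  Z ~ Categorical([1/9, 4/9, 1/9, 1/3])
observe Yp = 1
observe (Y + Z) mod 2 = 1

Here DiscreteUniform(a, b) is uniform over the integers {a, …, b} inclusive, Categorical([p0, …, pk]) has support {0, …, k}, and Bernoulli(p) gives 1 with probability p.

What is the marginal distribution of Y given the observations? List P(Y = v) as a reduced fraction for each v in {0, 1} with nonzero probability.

Enumerate traces; 6 have nonzero weight after conditioning:
  (X=0, Y=1, Z=0) weight 1/36
  (X=0, Y=1, Z=2) weight 1/36
  (X=1, Y=0, Z=1) weight 1/54
  (X=1, Y=0, Z=3) weight 1/27
  (X=2, Y=1, Z=0) weight 1/36
  (X=2, Y=1, Z=2) weight 1/36
Group by Y:
  weight(Y=0) = 1/18
  weight(Y=1) = 1/9
Total weight = 1/18 + 1/9 = 1/6
P(Y=0 | obs) = 1/18 / 1/6 = 1/3
P(Y=1 | obs) = 1/9 / 1/6 = 2/3

P(Y=0) = 1/3, P(Y=1) = 2/3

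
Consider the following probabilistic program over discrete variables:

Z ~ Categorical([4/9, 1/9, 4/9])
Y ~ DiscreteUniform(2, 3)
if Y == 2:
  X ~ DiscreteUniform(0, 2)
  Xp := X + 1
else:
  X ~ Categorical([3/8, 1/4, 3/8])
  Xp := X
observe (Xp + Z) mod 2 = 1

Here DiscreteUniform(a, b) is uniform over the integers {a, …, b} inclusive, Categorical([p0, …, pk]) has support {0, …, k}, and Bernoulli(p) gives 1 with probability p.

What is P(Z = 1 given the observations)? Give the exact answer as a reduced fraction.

P(Z = 1 | obs) = 13/101

Enumerate traces; 9 have nonzero weight after conditioning:
  (Z=0, Y=2, X=0) weight 2/27
  (Z=0, Y=2, X=2) weight 2/27
  (Z=0, Y=3, X=1) weight 1/18
  (Z=1, Y=2, X=1) weight 1/54
  (Z=1, Y=3, X=0) weight 1/48
  (Z=1, Y=3, X=2) weight 1/48
  (Z=2, Y=2, X=0) weight 2/27
  (Z=2, Y=2, X=2) weight 2/27
  … 1 more
Group by Z:
  weight(Z=0) = 11/54
  weight(Z=1) = 13/216
  weight(Z=2) = 11/54
Total weight = 11/54 + 13/216 + 11/54 = 101/216
P(Z=0 | obs) = 11/54 / 101/216 = 44/101
P(Z=1 | obs) = 13/216 / 101/216 = 13/101
P(Z=2 | obs) = 11/54 / 101/216 = 44/101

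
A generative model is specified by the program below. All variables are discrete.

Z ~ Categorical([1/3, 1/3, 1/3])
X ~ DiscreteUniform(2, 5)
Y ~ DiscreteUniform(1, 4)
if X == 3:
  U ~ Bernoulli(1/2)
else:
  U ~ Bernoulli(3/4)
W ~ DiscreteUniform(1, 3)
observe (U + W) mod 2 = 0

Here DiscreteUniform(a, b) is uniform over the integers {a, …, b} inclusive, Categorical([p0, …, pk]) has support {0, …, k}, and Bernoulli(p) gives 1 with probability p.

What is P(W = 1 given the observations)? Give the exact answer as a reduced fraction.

Enumerate traces; 144 have nonzero weight after conditioning:
  (Z=0, X=2, Y=1, U=0, W=2) weight 1/576
  (Z=0, X=2, Y=1, U=1, W=1) weight 1/192
  (Z=0, X=2, Y=1, U=1, W=3) weight 1/192
  (Z=0, X=2, Y=2, U=0, W=2) weight 1/576
  (Z=0, X=2, Y=2, U=1, W=1) weight 1/192
  (Z=0, X=2, Y=2, U=1, W=3) weight 1/192
  (Z=0, X=2, Y=3, U=0, W=2) weight 1/576
  (Z=0, X=2, Y=3, U=1, W=1) weight 1/192
  … 136 more
Group by W:
  weight(W=1) = 11/48
  weight(W=2) = 5/48
  weight(W=3) = 11/48
Total weight = 11/48 + 5/48 + 11/48 = 9/16
P(W=1 | obs) = 11/48 / 9/16 = 11/27
P(W=2 | obs) = 5/48 / 9/16 = 5/27
P(W=3 | obs) = 11/48 / 9/16 = 11/27

P(W = 1 | obs) = 11/27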